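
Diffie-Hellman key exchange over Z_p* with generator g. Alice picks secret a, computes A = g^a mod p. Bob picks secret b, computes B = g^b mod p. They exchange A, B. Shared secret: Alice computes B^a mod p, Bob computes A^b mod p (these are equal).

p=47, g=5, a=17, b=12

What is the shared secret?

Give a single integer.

A = 5^17 mod 47  (bits of 17 = 10001)
  bit 0 = 1: r = r^2 * 5 mod 47 = 1^2 * 5 = 1*5 = 5
  bit 1 = 0: r = r^2 mod 47 = 5^2 = 25
  bit 2 = 0: r = r^2 mod 47 = 25^2 = 14
  bit 3 = 0: r = r^2 mod 47 = 14^2 = 8
  bit 4 = 1: r = r^2 * 5 mod 47 = 8^2 * 5 = 17*5 = 38
  -> A = 38
B = 5^12 mod 47  (bits of 12 = 1100)
  bit 0 = 1: r = r^2 * 5 mod 47 = 1^2 * 5 = 1*5 = 5
  bit 1 = 1: r = r^2 * 5 mod 47 = 5^2 * 5 = 25*5 = 31
  bit 2 = 0: r = r^2 mod 47 = 31^2 = 21
  bit 3 = 0: r = r^2 mod 47 = 21^2 = 18
  -> B = 18
s = B^a = 18^17 mod 47  (bits of 17 = 10001)
  bit 0 = 1: r = r^2 * 18 mod 47 = 1^2 * 18 = 1*18 = 18
  bit 1 = 0: r = r^2 mod 47 = 18^2 = 42
  bit 2 = 0: r = r^2 mod 47 = 42^2 = 25
  bit 3 = 0: r = r^2 mod 47 = 25^2 = 14
  bit 4 = 1: r = r^2 * 18 mod 47 = 14^2 * 18 = 8*18 = 3
  -> s = B^a = 3

Answer: 3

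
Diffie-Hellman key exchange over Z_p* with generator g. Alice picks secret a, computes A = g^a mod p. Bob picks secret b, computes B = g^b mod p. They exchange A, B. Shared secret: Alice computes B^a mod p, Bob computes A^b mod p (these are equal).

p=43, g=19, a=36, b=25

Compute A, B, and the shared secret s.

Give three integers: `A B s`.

A = 19^36 mod 43  (bits of 36 = 100100)
  bit 0 = 1: r = r^2 * 19 mod 43 = 1^2 * 19 = 1*19 = 19
  bit 1 = 0: r = r^2 mod 43 = 19^2 = 17
  bit 2 = 0: r = r^2 mod 43 = 17^2 = 31
  bit 3 = 1: r = r^2 * 19 mod 43 = 31^2 * 19 = 15*19 = 27
  bit 4 = 0: r = r^2 mod 43 = 27^2 = 41
  bit 5 = 0: r = r^2 mod 43 = 41^2 = 4
  -> A = 4
B = 19^25 mod 43  (bits of 25 = 11001)
  bit 0 = 1: r = r^2 * 19 mod 43 = 1^2 * 19 = 1*19 = 19
  bit 1 = 1: r = r^2 * 19 mod 43 = 19^2 * 19 = 17*19 = 22
  bit 2 = 0: r = r^2 mod 43 = 22^2 = 11
  bit 3 = 0: r = r^2 mod 43 = 11^2 = 35
  bit 4 = 1: r = r^2 * 19 mod 43 = 35^2 * 19 = 21*19 = 12
  -> B = 12
s = B^a = 12^36 mod 43  (bits of 36 = 100100)
  bit 0 = 1: r = r^2 * 12 mod 43 = 1^2 * 12 = 1*12 = 12
  bit 1 = 0: r = r^2 mod 43 = 12^2 = 15
  bit 2 = 0: r = r^2 mod 43 = 15^2 = 10
  bit 3 = 1: r = r^2 * 12 mod 43 = 10^2 * 12 = 14*12 = 39
  bit 4 = 0: r = r^2 mod 43 = 39^2 = 16
  bit 5 = 0: r = r^2 mod 43 = 16^2 = 41
  -> s = B^a = 41

Answer: 4 12 41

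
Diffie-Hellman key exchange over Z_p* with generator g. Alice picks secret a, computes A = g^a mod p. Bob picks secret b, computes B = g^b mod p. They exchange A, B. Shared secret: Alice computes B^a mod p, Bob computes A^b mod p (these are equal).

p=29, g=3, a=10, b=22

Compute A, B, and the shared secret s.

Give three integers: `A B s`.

A = 3^10 mod 29  (bits of 10 = 1010)
  bit 0 = 1: r = r^2 * 3 mod 29 = 1^2 * 3 = 1*3 = 3
  bit 1 = 0: r = r^2 mod 29 = 3^2 = 9
  bit 2 = 1: r = r^2 * 3 mod 29 = 9^2 * 3 = 23*3 = 11
  bit 3 = 0: r = r^2 mod 29 = 11^2 = 5
  -> A = 5
B = 3^22 mod 29  (bits of 22 = 10110)
  bit 0 = 1: r = r^2 * 3 mod 29 = 1^2 * 3 = 1*3 = 3
  bit 1 = 0: r = r^2 mod 29 = 3^2 = 9
  bit 2 = 1: r = r^2 * 3 mod 29 = 9^2 * 3 = 23*3 = 11
  bit 3 = 1: r = r^2 * 3 mod 29 = 11^2 * 3 = 5*3 = 15
  bit 4 = 0: r = r^2 mod 29 = 15^2 = 22
  -> B = 22
s = B^a = 22^10 mod 29  (bits of 10 = 1010)
  bit 0 = 1: r = r^2 * 22 mod 29 = 1^2 * 22 = 1*22 = 22
  bit 1 = 0: r = r^2 mod 29 = 22^2 = 20
  bit 2 = 1: r = r^2 * 22 mod 29 = 20^2 * 22 = 23*22 = 13
  bit 3 = 0: r = r^2 mod 29 = 13^2 = 24
  -> s = B^a = 24

Answer: 5 22 24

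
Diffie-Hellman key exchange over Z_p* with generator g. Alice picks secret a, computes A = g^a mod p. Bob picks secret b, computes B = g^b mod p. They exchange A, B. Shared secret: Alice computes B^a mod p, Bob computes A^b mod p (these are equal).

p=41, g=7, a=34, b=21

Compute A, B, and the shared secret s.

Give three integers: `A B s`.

A = 7^34 mod 41  (bits of 34 = 100010)
  bit 0 = 1: r = r^2 * 7 mod 41 = 1^2 * 7 = 1*7 = 7
  bit 1 = 0: r = r^2 mod 41 = 7^2 = 8
  bit 2 = 0: r = r^2 mod 41 = 8^2 = 23
  bit 3 = 0: r = r^2 mod 41 = 23^2 = 37
  bit 4 = 1: r = r^2 * 7 mod 41 = 37^2 * 7 = 16*7 = 30
  bit 5 = 0: r = r^2 mod 41 = 30^2 = 39
  -> A = 39
B = 7^21 mod 41  (bits of 21 = 10101)
  bit 0 = 1: r = r^2 * 7 mod 41 = 1^2 * 7 = 1*7 = 7
  bit 1 = 0: r = r^2 mod 41 = 7^2 = 8
  bit 2 = 1: r = r^2 * 7 mod 41 = 8^2 * 7 = 23*7 = 38
  bit 3 = 0: r = r^2 mod 41 = 38^2 = 9
  bit 4 = 1: r = r^2 * 7 mod 41 = 9^2 * 7 = 40*7 = 34
  -> B = 34
s = B^a = 34^34 mod 41  (bits of 34 = 100010)
  bit 0 = 1: r = r^2 * 34 mod 41 = 1^2 * 34 = 1*34 = 34
  bit 1 = 0: r = r^2 mod 41 = 34^2 = 8
  bit 2 = 0: r = r^2 mod 41 = 8^2 = 23
  bit 3 = 0: r = r^2 mod 41 = 23^2 = 37
  bit 4 = 1: r = r^2 * 34 mod 41 = 37^2 * 34 = 16*34 = 11
  bit 5 = 0: r = r^2 mod 41 = 11^2 = 39
  -> s = B^a = 39

Answer: 39 34 39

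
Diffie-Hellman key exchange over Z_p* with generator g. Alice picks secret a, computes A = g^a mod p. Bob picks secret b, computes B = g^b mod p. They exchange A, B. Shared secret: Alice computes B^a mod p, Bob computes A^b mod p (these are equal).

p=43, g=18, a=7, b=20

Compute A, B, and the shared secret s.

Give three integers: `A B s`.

Answer: 7 31 6

Derivation:
A = 18^7 mod 43  (bits of 7 = 111)
  bit 0 = 1: r = r^2 * 18 mod 43 = 1^2 * 18 = 1*18 = 18
  bit 1 = 1: r = r^2 * 18 mod 43 = 18^2 * 18 = 23*18 = 27
  bit 2 = 1: r = r^2 * 18 mod 43 = 27^2 * 18 = 41*18 = 7
  -> A = 7
B = 18^20 mod 43  (bits of 20 = 10100)
  bit 0 = 1: r = r^2 * 18 mod 43 = 1^2 * 18 = 1*18 = 18
  bit 1 = 0: r = r^2 mod 43 = 18^2 = 23
  bit 2 = 1: r = r^2 * 18 mod 43 = 23^2 * 18 = 13*18 = 19
  bit 3 = 0: r = r^2 mod 43 = 19^2 = 17
  bit 4 = 0: r = r^2 mod 43 = 17^2 = 31
  -> B = 31
s = B^a = 31^7 mod 43  (bits of 7 = 111)
  bit 0 = 1: r = r^2 * 31 mod 43 = 1^2 * 31 = 1*31 = 31
  bit 1 = 1: r = r^2 * 31 mod 43 = 31^2 * 31 = 15*31 = 35
  bit 2 = 1: r = r^2 * 31 mod 43 = 35^2 * 31 = 21*31 = 6
  -> s = B^a = 6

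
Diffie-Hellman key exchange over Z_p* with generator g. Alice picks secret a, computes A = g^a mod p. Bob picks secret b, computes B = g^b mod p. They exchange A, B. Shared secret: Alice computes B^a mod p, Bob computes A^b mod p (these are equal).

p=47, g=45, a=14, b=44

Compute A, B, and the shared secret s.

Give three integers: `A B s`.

Answer: 28 12 25

Derivation:
A = 45^14 mod 47  (bits of 14 = 1110)
  bit 0 = 1: r = r^2 * 45 mod 47 = 1^2 * 45 = 1*45 = 45
  bit 1 = 1: r = r^2 * 45 mod 47 = 45^2 * 45 = 4*45 = 39
  bit 2 = 1: r = r^2 * 45 mod 47 = 39^2 * 45 = 17*45 = 13
  bit 3 = 0: r = r^2 mod 47 = 13^2 = 28
  -> A = 28
B = 45^44 mod 47  (bits of 44 = 101100)
  bit 0 = 1: r = r^2 * 45 mod 47 = 1^2 * 45 = 1*45 = 45
  bit 1 = 0: r = r^2 mod 47 = 45^2 = 4
  bit 2 = 1: r = r^2 * 45 mod 47 = 4^2 * 45 = 16*45 = 15
  bit 3 = 1: r = r^2 * 45 mod 47 = 15^2 * 45 = 37*45 = 20
  bit 4 = 0: r = r^2 mod 47 = 20^2 = 24
  bit 5 = 0: r = r^2 mod 47 = 24^2 = 12
  -> B = 12
s = B^a = 12^14 mod 47  (bits of 14 = 1110)
  bit 0 = 1: r = r^2 * 12 mod 47 = 1^2 * 12 = 1*12 = 12
  bit 1 = 1: r = r^2 * 12 mod 47 = 12^2 * 12 = 3*12 = 36
  bit 2 = 1: r = r^2 * 12 mod 47 = 36^2 * 12 = 27*12 = 42
  bit 3 = 0: r = r^2 mod 47 = 42^2 = 25
  -> s = B^a = 25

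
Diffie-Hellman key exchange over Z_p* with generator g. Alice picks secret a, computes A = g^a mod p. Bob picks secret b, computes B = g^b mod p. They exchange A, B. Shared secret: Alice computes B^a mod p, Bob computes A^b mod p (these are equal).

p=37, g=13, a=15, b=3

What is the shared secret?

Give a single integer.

Answer: 6

Derivation:
A = 13^15 mod 37  (bits of 15 = 1111)
  bit 0 = 1: r = r^2 * 13 mod 37 = 1^2 * 13 = 1*13 = 13
  bit 1 = 1: r = r^2 * 13 mod 37 = 13^2 * 13 = 21*13 = 14
  bit 2 = 1: r = r^2 * 13 mod 37 = 14^2 * 13 = 11*13 = 32
  bit 3 = 1: r = r^2 * 13 mod 37 = 32^2 * 13 = 25*13 = 29
  -> A = 29
B = 13^3 mod 37  (bits of 3 = 11)
  bit 0 = 1: r = r^2 * 13 mod 37 = 1^2 * 13 = 1*13 = 13
  bit 1 = 1: r = r^2 * 13 mod 37 = 13^2 * 13 = 21*13 = 14
  -> B = 14
s = B^a = 14^15 mod 37  (bits of 15 = 1111)
  bit 0 = 1: r = r^2 * 14 mod 37 = 1^2 * 14 = 1*14 = 14
  bit 1 = 1: r = r^2 * 14 mod 37 = 14^2 * 14 = 11*14 = 6
  bit 2 = 1: r = r^2 * 14 mod 37 = 6^2 * 14 = 36*14 = 23
  bit 3 = 1: r = r^2 * 14 mod 37 = 23^2 * 14 = 11*14 = 6
  -> s = B^a = 6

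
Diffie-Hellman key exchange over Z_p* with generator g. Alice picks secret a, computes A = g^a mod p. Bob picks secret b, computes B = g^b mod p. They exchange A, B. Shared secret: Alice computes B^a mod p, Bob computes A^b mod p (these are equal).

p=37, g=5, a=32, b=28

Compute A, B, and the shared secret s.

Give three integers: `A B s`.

Answer: 9 7 9

Derivation:
A = 5^32 mod 37  (bits of 32 = 100000)
  bit 0 = 1: r = r^2 * 5 mod 37 = 1^2 * 5 = 1*5 = 5
  bit 1 = 0: r = r^2 mod 37 = 5^2 = 25
  bit 2 = 0: r = r^2 mod 37 = 25^2 = 33
  bit 3 = 0: r = r^2 mod 37 = 33^2 = 16
  bit 4 = 0: r = r^2 mod 37 = 16^2 = 34
  bit 5 = 0: r = r^2 mod 37 = 34^2 = 9
  -> A = 9
B = 5^28 mod 37  (bits of 28 = 11100)
  bit 0 = 1: r = r^2 * 5 mod 37 = 1^2 * 5 = 1*5 = 5
  bit 1 = 1: r = r^2 * 5 mod 37 = 5^2 * 5 = 25*5 = 14
  bit 2 = 1: r = r^2 * 5 mod 37 = 14^2 * 5 = 11*5 = 18
  bit 3 = 0: r = r^2 mod 37 = 18^2 = 28
  bit 4 = 0: r = r^2 mod 37 = 28^2 = 7
  -> B = 7
s = B^a = 7^32 mod 37  (bits of 32 = 100000)
  bit 0 = 1: r = r^2 * 7 mod 37 = 1^2 * 7 = 1*7 = 7
  bit 1 = 0: r = r^2 mod 37 = 7^2 = 12
  bit 2 = 0: r = r^2 mod 37 = 12^2 = 33
  bit 3 = 0: r = r^2 mod 37 = 33^2 = 16
  bit 4 = 0: r = r^2 mod 37 = 16^2 = 34
  bit 5 = 0: r = r^2 mod 37 = 34^2 = 9
  -> s = B^a = 9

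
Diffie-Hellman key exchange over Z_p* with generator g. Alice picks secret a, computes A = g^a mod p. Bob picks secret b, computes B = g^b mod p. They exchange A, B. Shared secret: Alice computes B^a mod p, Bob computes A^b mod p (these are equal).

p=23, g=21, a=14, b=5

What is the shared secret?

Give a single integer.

Answer: 16

Derivation:
A = 21^14 mod 23  (bits of 14 = 1110)
  bit 0 = 1: r = r^2 * 21 mod 23 = 1^2 * 21 = 1*21 = 21
  bit 1 = 1: r = r^2 * 21 mod 23 = 21^2 * 21 = 4*21 = 15
  bit 2 = 1: r = r^2 * 21 mod 23 = 15^2 * 21 = 18*21 = 10
  bit 3 = 0: r = r^2 mod 23 = 10^2 = 8
  -> A = 8
B = 21^5 mod 23  (bits of 5 = 101)
  bit 0 = 1: r = r^2 * 21 mod 23 = 1^2 * 21 = 1*21 = 21
  bit 1 = 0: r = r^2 mod 23 = 21^2 = 4
  bit 2 = 1: r = r^2 * 21 mod 23 = 4^2 * 21 = 16*21 = 14
  -> B = 14
s = B^a = 14^14 mod 23  (bits of 14 = 1110)
  bit 0 = 1: r = r^2 * 14 mod 23 = 1^2 * 14 = 1*14 = 14
  bit 1 = 1: r = r^2 * 14 mod 23 = 14^2 * 14 = 12*14 = 7
  bit 2 = 1: r = r^2 * 14 mod 23 = 7^2 * 14 = 3*14 = 19
  bit 3 = 0: r = r^2 mod 23 = 19^2 = 16
  -> s = B^a = 16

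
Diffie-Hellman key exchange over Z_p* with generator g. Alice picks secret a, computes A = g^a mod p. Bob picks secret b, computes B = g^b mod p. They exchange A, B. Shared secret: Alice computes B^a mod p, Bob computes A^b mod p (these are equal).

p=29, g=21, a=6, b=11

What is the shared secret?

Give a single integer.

A = 21^6 mod 29  (bits of 6 = 110)
  bit 0 = 1: r = r^2 * 21 mod 29 = 1^2 * 21 = 1*21 = 21
  bit 1 = 1: r = r^2 * 21 mod 29 = 21^2 * 21 = 6*21 = 10
  bit 2 = 0: r = r^2 mod 29 = 10^2 = 13
  -> A = 13
B = 21^11 mod 29  (bits of 11 = 1011)
  bit 0 = 1: r = r^2 * 21 mod 29 = 1^2 * 21 = 1*21 = 21
  bit 1 = 0: r = r^2 mod 29 = 21^2 = 6
  bit 2 = 1: r = r^2 * 21 mod 29 = 6^2 * 21 = 7*21 = 2
  bit 3 = 1: r = r^2 * 21 mod 29 = 2^2 * 21 = 4*21 = 26
  -> B = 26
s = B^a = 26^6 mod 29  (bits of 6 = 110)
  bit 0 = 1: r = r^2 * 26 mod 29 = 1^2 * 26 = 1*26 = 26
  bit 1 = 1: r = r^2 * 26 mod 29 = 26^2 * 26 = 9*26 = 2
  bit 2 = 0: r = r^2 mod 29 = 2^2 = 4
  -> s = B^a = 4

Answer: 4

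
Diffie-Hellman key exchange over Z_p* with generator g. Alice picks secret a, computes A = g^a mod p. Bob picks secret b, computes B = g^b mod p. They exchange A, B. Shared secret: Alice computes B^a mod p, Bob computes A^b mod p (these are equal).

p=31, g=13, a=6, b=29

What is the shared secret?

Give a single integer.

Answer: 2

Derivation:
A = 13^6 mod 31  (bits of 6 = 110)
  bit 0 = 1: r = r^2 * 13 mod 31 = 1^2 * 13 = 1*13 = 13
  bit 1 = 1: r = r^2 * 13 mod 31 = 13^2 * 13 = 14*13 = 27
  bit 2 = 0: r = r^2 mod 31 = 27^2 = 16
  -> A = 16
B = 13^29 mod 31  (bits of 29 = 11101)
  bit 0 = 1: r = r^2 * 13 mod 31 = 1^2 * 13 = 1*13 = 13
  bit 1 = 1: r = r^2 * 13 mod 31 = 13^2 * 13 = 14*13 = 27
  bit 2 = 1: r = r^2 * 13 mod 31 = 27^2 * 13 = 16*13 = 22
  bit 3 = 0: r = r^2 mod 31 = 22^2 = 19
  bit 4 = 1: r = r^2 * 13 mod 31 = 19^2 * 13 = 20*13 = 12
  -> B = 12
s = B^a = 12^6 mod 31  (bits of 6 = 110)
  bit 0 = 1: r = r^2 * 12 mod 31 = 1^2 * 12 = 1*12 = 12
  bit 1 = 1: r = r^2 * 12 mod 31 = 12^2 * 12 = 20*12 = 23
  bit 2 = 0: r = r^2 mod 31 = 23^2 = 2
  -> s = B^a = 2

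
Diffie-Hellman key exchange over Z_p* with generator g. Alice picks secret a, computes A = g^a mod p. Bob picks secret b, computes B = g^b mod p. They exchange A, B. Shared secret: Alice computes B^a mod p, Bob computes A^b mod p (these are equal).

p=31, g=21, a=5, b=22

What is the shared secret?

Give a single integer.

Answer: 25

Derivation:
A = 21^5 mod 31  (bits of 5 = 101)
  bit 0 = 1: r = r^2 * 21 mod 31 = 1^2 * 21 = 1*21 = 21
  bit 1 = 0: r = r^2 mod 31 = 21^2 = 7
  bit 2 = 1: r = r^2 * 21 mod 31 = 7^2 * 21 = 18*21 = 6
  -> A = 6
B = 21^22 mod 31  (bits of 22 = 10110)
  bit 0 = 1: r = r^2 * 21 mod 31 = 1^2 * 21 = 1*21 = 21
  bit 1 = 0: r = r^2 mod 31 = 21^2 = 7
  bit 2 = 1: r = r^2 * 21 mod 31 = 7^2 * 21 = 18*21 = 6
  bit 3 = 1: r = r^2 * 21 mod 31 = 6^2 * 21 = 5*21 = 12
  bit 4 = 0: r = r^2 mod 31 = 12^2 = 20
  -> B = 20
s = B^a = 20^5 mod 31  (bits of 5 = 101)
  bit 0 = 1: r = r^2 * 20 mod 31 = 1^2 * 20 = 1*20 = 20
  bit 1 = 0: r = r^2 mod 31 = 20^2 = 28
  bit 2 = 1: r = r^2 * 20 mod 31 = 28^2 * 20 = 9*20 = 25
  -> s = B^a = 25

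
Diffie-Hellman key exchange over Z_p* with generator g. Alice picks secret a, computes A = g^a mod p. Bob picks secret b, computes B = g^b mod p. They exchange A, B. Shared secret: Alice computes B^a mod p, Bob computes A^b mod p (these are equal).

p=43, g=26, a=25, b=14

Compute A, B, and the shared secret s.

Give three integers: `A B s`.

Answer: 28 6 6

Derivation:
A = 26^25 mod 43  (bits of 25 = 11001)
  bit 0 = 1: r = r^2 * 26 mod 43 = 1^2 * 26 = 1*26 = 26
  bit 1 = 1: r = r^2 * 26 mod 43 = 26^2 * 26 = 31*26 = 32
  bit 2 = 0: r = r^2 mod 43 = 32^2 = 35
  bit 3 = 0: r = r^2 mod 43 = 35^2 = 21
  bit 4 = 1: r = r^2 * 26 mod 43 = 21^2 * 26 = 11*26 = 28
  -> A = 28
B = 26^14 mod 43  (bits of 14 = 1110)
  bit 0 = 1: r = r^2 * 26 mod 43 = 1^2 * 26 = 1*26 = 26
  bit 1 = 1: r = r^2 * 26 mod 43 = 26^2 * 26 = 31*26 = 32
  bit 2 = 1: r = r^2 * 26 mod 43 = 32^2 * 26 = 35*26 = 7
  bit 3 = 0: r = r^2 mod 43 = 7^2 = 6
  -> B = 6
s = B^a = 6^25 mod 43  (bits of 25 = 11001)
  bit 0 = 1: r = r^2 * 6 mod 43 = 1^2 * 6 = 1*6 = 6
  bit 1 = 1: r = r^2 * 6 mod 43 = 6^2 * 6 = 36*6 = 1
  bit 2 = 0: r = r^2 mod 43 = 1^2 = 1
  bit 3 = 0: r = r^2 mod 43 = 1^2 = 1
  bit 4 = 1: r = r^2 * 6 mod 43 = 1^2 * 6 = 1*6 = 6
  -> s = B^a = 6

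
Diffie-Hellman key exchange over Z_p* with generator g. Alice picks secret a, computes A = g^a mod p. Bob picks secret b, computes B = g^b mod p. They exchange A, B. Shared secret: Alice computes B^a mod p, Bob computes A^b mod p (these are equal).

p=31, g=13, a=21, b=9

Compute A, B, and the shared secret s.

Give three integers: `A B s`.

A = 13^21 mod 31  (bits of 21 = 10101)
  bit 0 = 1: r = r^2 * 13 mod 31 = 1^2 * 13 = 1*13 = 13
  bit 1 = 0: r = r^2 mod 31 = 13^2 = 14
  bit 2 = 1: r = r^2 * 13 mod 31 = 14^2 * 13 = 10*13 = 6
  bit 3 = 0: r = r^2 mod 31 = 6^2 = 5
  bit 4 = 1: r = r^2 * 13 mod 31 = 5^2 * 13 = 25*13 = 15
  -> A = 15
B = 13^9 mod 31  (bits of 9 = 1001)
  bit 0 = 1: r = r^2 * 13 mod 31 = 1^2 * 13 = 1*13 = 13
  bit 1 = 0: r = r^2 mod 31 = 13^2 = 14
  bit 2 = 0: r = r^2 mod 31 = 14^2 = 10
  bit 3 = 1: r = r^2 * 13 mod 31 = 10^2 * 13 = 7*13 = 29
  -> B = 29
s = B^a = 29^21 mod 31  (bits of 21 = 10101)
  bit 0 = 1: r = r^2 * 29 mod 31 = 1^2 * 29 = 1*29 = 29
  bit 1 = 0: r = r^2 mod 31 = 29^2 = 4
  bit 2 = 1: r = r^2 * 29 mod 31 = 4^2 * 29 = 16*29 = 30
  bit 3 = 0: r = r^2 mod 31 = 30^2 = 1
  bit 4 = 1: r = r^2 * 29 mod 31 = 1^2 * 29 = 1*29 = 29
  -> s = B^a = 29

Answer: 15 29 29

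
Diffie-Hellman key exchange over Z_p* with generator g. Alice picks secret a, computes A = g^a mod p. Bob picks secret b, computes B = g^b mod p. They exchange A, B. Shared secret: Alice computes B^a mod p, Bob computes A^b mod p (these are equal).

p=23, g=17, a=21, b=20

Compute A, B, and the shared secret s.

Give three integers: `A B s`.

Answer: 19 16 13

Derivation:
A = 17^21 mod 23  (bits of 21 = 10101)
  bit 0 = 1: r = r^2 * 17 mod 23 = 1^2 * 17 = 1*17 = 17
  bit 1 = 0: r = r^2 mod 23 = 17^2 = 13
  bit 2 = 1: r = r^2 * 17 mod 23 = 13^2 * 17 = 8*17 = 21
  bit 3 = 0: r = r^2 mod 23 = 21^2 = 4
  bit 4 = 1: r = r^2 * 17 mod 23 = 4^2 * 17 = 16*17 = 19
  -> A = 19
B = 17^20 mod 23  (bits of 20 = 10100)
  bit 0 = 1: r = r^2 * 17 mod 23 = 1^2 * 17 = 1*17 = 17
  bit 1 = 0: r = r^2 mod 23 = 17^2 = 13
  bit 2 = 1: r = r^2 * 17 mod 23 = 13^2 * 17 = 8*17 = 21
  bit 3 = 0: r = r^2 mod 23 = 21^2 = 4
  bit 4 = 0: r = r^2 mod 23 = 4^2 = 16
  -> B = 16
s = B^a = 16^21 mod 23  (bits of 21 = 10101)
  bit 0 = 1: r = r^2 * 16 mod 23 = 1^2 * 16 = 1*16 = 16
  bit 1 = 0: r = r^2 mod 23 = 16^2 = 3
  bit 2 = 1: r = r^2 * 16 mod 23 = 3^2 * 16 = 9*16 = 6
  bit 3 = 0: r = r^2 mod 23 = 6^2 = 13
  bit 4 = 1: r = r^2 * 16 mod 23 = 13^2 * 16 = 8*16 = 13
  -> s = B^a = 13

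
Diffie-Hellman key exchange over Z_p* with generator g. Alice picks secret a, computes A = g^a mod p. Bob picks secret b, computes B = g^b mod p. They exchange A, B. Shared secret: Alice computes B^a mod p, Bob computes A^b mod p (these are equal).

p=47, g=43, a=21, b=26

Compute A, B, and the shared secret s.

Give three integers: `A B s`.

A = 43^21 mod 47  (bits of 21 = 10101)
  bit 0 = 1: r = r^2 * 43 mod 47 = 1^2 * 43 = 1*43 = 43
  bit 1 = 0: r = r^2 mod 47 = 43^2 = 16
  bit 2 = 1: r = r^2 * 43 mod 47 = 16^2 * 43 = 21*43 = 10
  bit 3 = 0: r = r^2 mod 47 = 10^2 = 6
  bit 4 = 1: r = r^2 * 43 mod 47 = 6^2 * 43 = 36*43 = 44
  -> A = 44
B = 43^26 mod 47  (bits of 26 = 11010)
  bit 0 = 1: r = r^2 * 43 mod 47 = 1^2 * 43 = 1*43 = 43
  bit 1 = 1: r = r^2 * 43 mod 47 = 43^2 * 43 = 16*43 = 30
  bit 2 = 0: r = r^2 mod 47 = 30^2 = 7
  bit 3 = 1: r = r^2 * 43 mod 47 = 7^2 * 43 = 2*43 = 39
  bit 4 = 0: r = r^2 mod 47 = 39^2 = 17
  -> B = 17
s = B^a = 17^21 mod 47  (bits of 21 = 10101)
  bit 0 = 1: r = r^2 * 17 mod 47 = 1^2 * 17 = 1*17 = 17
  bit 1 = 0: r = r^2 mod 47 = 17^2 = 7
  bit 2 = 1: r = r^2 * 17 mod 47 = 7^2 * 17 = 2*17 = 34
  bit 3 = 0: r = r^2 mod 47 = 34^2 = 28
  bit 4 = 1: r = r^2 * 17 mod 47 = 28^2 * 17 = 32*17 = 27
  -> s = B^a = 27

Answer: 44 17 27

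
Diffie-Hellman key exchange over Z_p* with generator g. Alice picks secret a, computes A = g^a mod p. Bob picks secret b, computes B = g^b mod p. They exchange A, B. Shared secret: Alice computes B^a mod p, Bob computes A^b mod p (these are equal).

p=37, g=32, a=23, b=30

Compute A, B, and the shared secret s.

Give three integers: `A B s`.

Answer: 17 27 11

Derivation:
A = 32^23 mod 37  (bits of 23 = 10111)
  bit 0 = 1: r = r^2 * 32 mod 37 = 1^2 * 32 = 1*32 = 32
  bit 1 = 0: r = r^2 mod 37 = 32^2 = 25
  bit 2 = 1: r = r^2 * 32 mod 37 = 25^2 * 32 = 33*32 = 20
  bit 3 = 1: r = r^2 * 32 mod 37 = 20^2 * 32 = 30*32 = 35
  bit 4 = 1: r = r^2 * 32 mod 37 = 35^2 * 32 = 4*32 = 17
  -> A = 17
B = 32^30 mod 37  (bits of 30 = 11110)
  bit 0 = 1: r = r^2 * 32 mod 37 = 1^2 * 32 = 1*32 = 32
  bit 1 = 1: r = r^2 * 32 mod 37 = 32^2 * 32 = 25*32 = 23
  bit 2 = 1: r = r^2 * 32 mod 37 = 23^2 * 32 = 11*32 = 19
  bit 3 = 1: r = r^2 * 32 mod 37 = 19^2 * 32 = 28*32 = 8
  bit 4 = 0: r = r^2 mod 37 = 8^2 = 27
  -> B = 27
s = B^a = 27^23 mod 37  (bits of 23 = 10111)
  bit 0 = 1: r = r^2 * 27 mod 37 = 1^2 * 27 = 1*27 = 27
  bit 1 = 0: r = r^2 mod 37 = 27^2 = 26
  bit 2 = 1: r = r^2 * 27 mod 37 = 26^2 * 27 = 10*27 = 11
  bit 3 = 1: r = r^2 * 27 mod 37 = 11^2 * 27 = 10*27 = 11
  bit 4 = 1: r = r^2 * 27 mod 37 = 11^2 * 27 = 10*27 = 11
  -> s = B^a = 11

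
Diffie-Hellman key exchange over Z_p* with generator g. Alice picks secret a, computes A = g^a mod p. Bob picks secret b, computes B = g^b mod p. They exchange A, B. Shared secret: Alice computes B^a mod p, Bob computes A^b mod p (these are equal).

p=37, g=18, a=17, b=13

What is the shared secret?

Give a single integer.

Answer: 15

Derivation:
A = 18^17 mod 37  (bits of 17 = 10001)
  bit 0 = 1: r = r^2 * 18 mod 37 = 1^2 * 18 = 1*18 = 18
  bit 1 = 0: r = r^2 mod 37 = 18^2 = 28
  bit 2 = 0: r = r^2 mod 37 = 28^2 = 7
  bit 3 = 0: r = r^2 mod 37 = 7^2 = 12
  bit 4 = 1: r = r^2 * 18 mod 37 = 12^2 * 18 = 33*18 = 2
  -> A = 2
B = 18^13 mod 37  (bits of 13 = 1101)
  bit 0 = 1: r = r^2 * 18 mod 37 = 1^2 * 18 = 1*18 = 18
  bit 1 = 1: r = r^2 * 18 mod 37 = 18^2 * 18 = 28*18 = 23
  bit 2 = 0: r = r^2 mod 37 = 23^2 = 11
  bit 3 = 1: r = r^2 * 18 mod 37 = 11^2 * 18 = 10*18 = 32
  -> B = 32
s = B^a = 32^17 mod 37  (bits of 17 = 10001)
  bit 0 = 1: r = r^2 * 32 mod 37 = 1^2 * 32 = 1*32 = 32
  bit 1 = 0: r = r^2 mod 37 = 32^2 = 25
  bit 2 = 0: r = r^2 mod 37 = 25^2 = 33
  bit 3 = 0: r = r^2 mod 37 = 33^2 = 16
  bit 4 = 1: r = r^2 * 32 mod 37 = 16^2 * 32 = 34*32 = 15
  -> s = B^a = 15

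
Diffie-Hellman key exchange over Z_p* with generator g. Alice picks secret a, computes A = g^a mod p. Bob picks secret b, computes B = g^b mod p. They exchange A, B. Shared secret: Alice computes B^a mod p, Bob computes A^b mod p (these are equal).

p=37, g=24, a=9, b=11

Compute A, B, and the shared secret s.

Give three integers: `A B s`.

Answer: 31 22 6

Derivation:
A = 24^9 mod 37  (bits of 9 = 1001)
  bit 0 = 1: r = r^2 * 24 mod 37 = 1^2 * 24 = 1*24 = 24
  bit 1 = 0: r = r^2 mod 37 = 24^2 = 21
  bit 2 = 0: r = r^2 mod 37 = 21^2 = 34
  bit 3 = 1: r = r^2 * 24 mod 37 = 34^2 * 24 = 9*24 = 31
  -> A = 31
B = 24^11 mod 37  (bits of 11 = 1011)
  bit 0 = 1: r = r^2 * 24 mod 37 = 1^2 * 24 = 1*24 = 24
  bit 1 = 0: r = r^2 mod 37 = 24^2 = 21
  bit 2 = 1: r = r^2 * 24 mod 37 = 21^2 * 24 = 34*24 = 2
  bit 3 = 1: r = r^2 * 24 mod 37 = 2^2 * 24 = 4*24 = 22
  -> B = 22
s = B^a = 22^9 mod 37  (bits of 9 = 1001)
  bit 0 = 1: r = r^2 * 22 mod 37 = 1^2 * 22 = 1*22 = 22
  bit 1 = 0: r = r^2 mod 37 = 22^2 = 3
  bit 2 = 0: r = r^2 mod 37 = 3^2 = 9
  bit 3 = 1: r = r^2 * 22 mod 37 = 9^2 * 22 = 7*22 = 6
  -> s = B^a = 6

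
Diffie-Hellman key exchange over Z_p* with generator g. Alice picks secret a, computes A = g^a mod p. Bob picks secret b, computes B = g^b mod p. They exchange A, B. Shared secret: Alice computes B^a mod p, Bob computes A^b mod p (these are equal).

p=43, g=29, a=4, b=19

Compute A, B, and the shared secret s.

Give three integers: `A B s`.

Answer: 17 34 25

Derivation:
A = 29^4 mod 43  (bits of 4 = 100)
  bit 0 = 1: r = r^2 * 29 mod 43 = 1^2 * 29 = 1*29 = 29
  bit 1 = 0: r = r^2 mod 43 = 29^2 = 24
  bit 2 = 0: r = r^2 mod 43 = 24^2 = 17
  -> A = 17
B = 29^19 mod 43  (bits of 19 = 10011)
  bit 0 = 1: r = r^2 * 29 mod 43 = 1^2 * 29 = 1*29 = 29
  bit 1 = 0: r = r^2 mod 43 = 29^2 = 24
  bit 2 = 0: r = r^2 mod 43 = 24^2 = 17
  bit 3 = 1: r = r^2 * 29 mod 43 = 17^2 * 29 = 31*29 = 39
  bit 4 = 1: r = r^2 * 29 mod 43 = 39^2 * 29 = 16*29 = 34
  -> B = 34
s = B^a = 34^4 mod 43  (bits of 4 = 100)
  bit 0 = 1: r = r^2 * 34 mod 43 = 1^2 * 34 = 1*34 = 34
  bit 1 = 0: r = r^2 mod 43 = 34^2 = 38
  bit 2 = 0: r = r^2 mod 43 = 38^2 = 25
  -> s = B^a = 25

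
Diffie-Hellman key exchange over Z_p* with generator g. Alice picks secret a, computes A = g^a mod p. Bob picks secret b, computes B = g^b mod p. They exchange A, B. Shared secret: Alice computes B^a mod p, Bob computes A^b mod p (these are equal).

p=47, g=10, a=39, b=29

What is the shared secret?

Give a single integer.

Answer: 11

Derivation:
A = 10^39 mod 47  (bits of 39 = 100111)
  bit 0 = 1: r = r^2 * 10 mod 47 = 1^2 * 10 = 1*10 = 10
  bit 1 = 0: r = r^2 mod 47 = 10^2 = 6
  bit 2 = 0: r = r^2 mod 47 = 6^2 = 36
  bit 3 = 1: r = r^2 * 10 mod 47 = 36^2 * 10 = 27*10 = 35
  bit 4 = 1: r = r^2 * 10 mod 47 = 35^2 * 10 = 3*10 = 30
  bit 5 = 1: r = r^2 * 10 mod 47 = 30^2 * 10 = 7*10 = 23
  -> A = 23
B = 10^29 mod 47  (bits of 29 = 11101)
  bit 0 = 1: r = r^2 * 10 mod 47 = 1^2 * 10 = 1*10 = 10
  bit 1 = 1: r = r^2 * 10 mod 47 = 10^2 * 10 = 6*10 = 13
  bit 2 = 1: r = r^2 * 10 mod 47 = 13^2 * 10 = 28*10 = 45
  bit 3 = 0: r = r^2 mod 47 = 45^2 = 4
  bit 4 = 1: r = r^2 * 10 mod 47 = 4^2 * 10 = 16*10 = 19
  -> B = 19
s = B^a = 19^39 mod 47  (bits of 39 = 100111)
  bit 0 = 1: r = r^2 * 19 mod 47 = 1^2 * 19 = 1*19 = 19
  bit 1 = 0: r = r^2 mod 47 = 19^2 = 32
  bit 2 = 0: r = r^2 mod 47 = 32^2 = 37
  bit 3 = 1: r = r^2 * 19 mod 47 = 37^2 * 19 = 6*19 = 20
  bit 4 = 1: r = r^2 * 19 mod 47 = 20^2 * 19 = 24*19 = 33
  bit 5 = 1: r = r^2 * 19 mod 47 = 33^2 * 19 = 8*19 = 11
  -> s = B^a = 11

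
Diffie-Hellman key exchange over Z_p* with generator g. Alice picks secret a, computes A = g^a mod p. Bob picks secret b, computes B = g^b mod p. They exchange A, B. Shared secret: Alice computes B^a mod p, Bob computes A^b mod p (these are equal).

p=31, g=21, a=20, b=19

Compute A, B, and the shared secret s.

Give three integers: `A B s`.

A = 21^20 mod 31  (bits of 20 = 10100)
  bit 0 = 1: r = r^2 * 21 mod 31 = 1^2 * 21 = 1*21 = 21
  bit 1 = 0: r = r^2 mod 31 = 21^2 = 7
  bit 2 = 1: r = r^2 * 21 mod 31 = 7^2 * 21 = 18*21 = 6
  bit 3 = 0: r = r^2 mod 31 = 6^2 = 5
  bit 4 = 0: r = r^2 mod 31 = 5^2 = 25
  -> A = 25
B = 21^19 mod 31  (bits of 19 = 10011)
  bit 0 = 1: r = r^2 * 21 mod 31 = 1^2 * 21 = 1*21 = 21
  bit 1 = 0: r = r^2 mod 31 = 21^2 = 7
  bit 2 = 0: r = r^2 mod 31 = 7^2 = 18
  bit 3 = 1: r = r^2 * 21 mod 31 = 18^2 * 21 = 14*21 = 15
  bit 4 = 1: r = r^2 * 21 mod 31 = 15^2 * 21 = 8*21 = 13
  -> B = 13
s = B^a = 13^20 mod 31  (bits of 20 = 10100)
  bit 0 = 1: r = r^2 * 13 mod 31 = 1^2 * 13 = 1*13 = 13
  bit 1 = 0: r = r^2 mod 31 = 13^2 = 14
  bit 2 = 1: r = r^2 * 13 mod 31 = 14^2 * 13 = 10*13 = 6
  bit 3 = 0: r = r^2 mod 31 = 6^2 = 5
  bit 4 = 0: r = r^2 mod 31 = 5^2 = 25
  -> s = B^a = 25

Answer: 25 13 25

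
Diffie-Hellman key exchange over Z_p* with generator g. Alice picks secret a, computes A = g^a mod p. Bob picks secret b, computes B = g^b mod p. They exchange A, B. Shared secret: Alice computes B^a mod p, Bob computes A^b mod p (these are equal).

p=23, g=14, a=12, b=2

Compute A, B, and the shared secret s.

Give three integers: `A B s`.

Answer: 9 12 12

Derivation:
A = 14^12 mod 23  (bits of 12 = 1100)
  bit 0 = 1: r = r^2 * 14 mod 23 = 1^2 * 14 = 1*14 = 14
  bit 1 = 1: r = r^2 * 14 mod 23 = 14^2 * 14 = 12*14 = 7
  bit 2 = 0: r = r^2 mod 23 = 7^2 = 3
  bit 3 = 0: r = r^2 mod 23 = 3^2 = 9
  -> A = 9
B = 14^2 mod 23  (bits of 2 = 10)
  bit 0 = 1: r = r^2 * 14 mod 23 = 1^2 * 14 = 1*14 = 14
  bit 1 = 0: r = r^2 mod 23 = 14^2 = 12
  -> B = 12
s = B^a = 12^12 mod 23  (bits of 12 = 1100)
  bit 0 = 1: r = r^2 * 12 mod 23 = 1^2 * 12 = 1*12 = 12
  bit 1 = 1: r = r^2 * 12 mod 23 = 12^2 * 12 = 6*12 = 3
  bit 2 = 0: r = r^2 mod 23 = 3^2 = 9
  bit 3 = 0: r = r^2 mod 23 = 9^2 = 12
  -> s = B^a = 12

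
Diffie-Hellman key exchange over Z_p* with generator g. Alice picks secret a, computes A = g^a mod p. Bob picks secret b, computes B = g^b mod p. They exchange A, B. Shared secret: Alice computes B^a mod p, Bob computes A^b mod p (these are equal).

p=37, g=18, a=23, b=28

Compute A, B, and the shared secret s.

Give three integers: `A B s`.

Answer: 22 34 16

Derivation:
A = 18^23 mod 37  (bits of 23 = 10111)
  bit 0 = 1: r = r^2 * 18 mod 37 = 1^2 * 18 = 1*18 = 18
  bit 1 = 0: r = r^2 mod 37 = 18^2 = 28
  bit 2 = 1: r = r^2 * 18 mod 37 = 28^2 * 18 = 7*18 = 15
  bit 3 = 1: r = r^2 * 18 mod 37 = 15^2 * 18 = 3*18 = 17
  bit 4 = 1: r = r^2 * 18 mod 37 = 17^2 * 18 = 30*18 = 22
  -> A = 22
B = 18^28 mod 37  (bits of 28 = 11100)
  bit 0 = 1: r = r^2 * 18 mod 37 = 1^2 * 18 = 1*18 = 18
  bit 1 = 1: r = r^2 * 18 mod 37 = 18^2 * 18 = 28*18 = 23
  bit 2 = 1: r = r^2 * 18 mod 37 = 23^2 * 18 = 11*18 = 13
  bit 3 = 0: r = r^2 mod 37 = 13^2 = 21
  bit 4 = 0: r = r^2 mod 37 = 21^2 = 34
  -> B = 34
s = B^a = 34^23 mod 37  (bits of 23 = 10111)
  bit 0 = 1: r = r^2 * 34 mod 37 = 1^2 * 34 = 1*34 = 34
  bit 1 = 0: r = r^2 mod 37 = 34^2 = 9
  bit 2 = 1: r = r^2 * 34 mod 37 = 9^2 * 34 = 7*34 = 16
  bit 3 = 1: r = r^2 * 34 mod 37 = 16^2 * 34 = 34*34 = 9
  bit 4 = 1: r = r^2 * 34 mod 37 = 9^2 * 34 = 7*34 = 16
  -> s = B^a = 16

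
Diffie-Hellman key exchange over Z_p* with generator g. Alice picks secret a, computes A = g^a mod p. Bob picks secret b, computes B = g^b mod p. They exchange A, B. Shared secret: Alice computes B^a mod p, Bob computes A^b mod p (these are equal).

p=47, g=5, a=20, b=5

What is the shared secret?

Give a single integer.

A = 5^20 mod 47  (bits of 20 = 10100)
  bit 0 = 1: r = r^2 * 5 mod 47 = 1^2 * 5 = 1*5 = 5
  bit 1 = 0: r = r^2 mod 47 = 5^2 = 25
  bit 2 = 1: r = r^2 * 5 mod 47 = 25^2 * 5 = 14*5 = 23
  bit 3 = 0: r = r^2 mod 47 = 23^2 = 12
  bit 4 = 0: r = r^2 mod 47 = 12^2 = 3
  -> A = 3
B = 5^5 mod 47  (bits of 5 = 101)
  bit 0 = 1: r = r^2 * 5 mod 47 = 1^2 * 5 = 1*5 = 5
  bit 1 = 0: r = r^2 mod 47 = 5^2 = 25
  bit 2 = 1: r = r^2 * 5 mod 47 = 25^2 * 5 = 14*5 = 23
  -> B = 23
s = B^a = 23^20 mod 47  (bits of 20 = 10100)
  bit 0 = 1: r = r^2 * 23 mod 47 = 1^2 * 23 = 1*23 = 23
  bit 1 = 0: r = r^2 mod 47 = 23^2 = 12
  bit 2 = 1: r = r^2 * 23 mod 47 = 12^2 * 23 = 3*23 = 22
  bit 3 = 0: r = r^2 mod 47 = 22^2 = 14
  bit 4 = 0: r = r^2 mod 47 = 14^2 = 8
  -> s = B^a = 8

Answer: 8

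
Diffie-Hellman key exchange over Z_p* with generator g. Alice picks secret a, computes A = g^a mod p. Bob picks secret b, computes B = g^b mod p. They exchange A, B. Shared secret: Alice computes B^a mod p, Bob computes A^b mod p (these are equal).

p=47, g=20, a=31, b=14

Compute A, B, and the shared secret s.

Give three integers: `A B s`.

Answer: 44 18 14

Derivation:
A = 20^31 mod 47  (bits of 31 = 11111)
  bit 0 = 1: r = r^2 * 20 mod 47 = 1^2 * 20 = 1*20 = 20
  bit 1 = 1: r = r^2 * 20 mod 47 = 20^2 * 20 = 24*20 = 10
  bit 2 = 1: r = r^2 * 20 mod 47 = 10^2 * 20 = 6*20 = 26
  bit 3 = 1: r = r^2 * 20 mod 47 = 26^2 * 20 = 18*20 = 31
  bit 4 = 1: r = r^2 * 20 mod 47 = 31^2 * 20 = 21*20 = 44
  -> A = 44
B = 20^14 mod 47  (bits of 14 = 1110)
  bit 0 = 1: r = r^2 * 20 mod 47 = 1^2 * 20 = 1*20 = 20
  bit 1 = 1: r = r^2 * 20 mod 47 = 20^2 * 20 = 24*20 = 10
  bit 2 = 1: r = r^2 * 20 mod 47 = 10^2 * 20 = 6*20 = 26
  bit 3 = 0: r = r^2 mod 47 = 26^2 = 18
  -> B = 18
s = B^a = 18^31 mod 47  (bits of 31 = 11111)
  bit 0 = 1: r = r^2 * 18 mod 47 = 1^2 * 18 = 1*18 = 18
  bit 1 = 1: r = r^2 * 18 mod 47 = 18^2 * 18 = 42*18 = 4
  bit 2 = 1: r = r^2 * 18 mod 47 = 4^2 * 18 = 16*18 = 6
  bit 3 = 1: r = r^2 * 18 mod 47 = 6^2 * 18 = 36*18 = 37
  bit 4 = 1: r = r^2 * 18 mod 47 = 37^2 * 18 = 6*18 = 14
  -> s = B^a = 14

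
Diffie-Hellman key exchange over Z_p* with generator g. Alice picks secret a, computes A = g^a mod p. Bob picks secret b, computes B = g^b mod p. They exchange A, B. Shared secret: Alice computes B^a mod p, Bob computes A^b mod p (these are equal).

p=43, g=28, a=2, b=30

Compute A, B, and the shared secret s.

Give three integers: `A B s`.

Answer: 10 16 41

Derivation:
A = 28^2 mod 43  (bits of 2 = 10)
  bit 0 = 1: r = r^2 * 28 mod 43 = 1^2 * 28 = 1*28 = 28
  bit 1 = 0: r = r^2 mod 43 = 28^2 = 10
  -> A = 10
B = 28^30 mod 43  (bits of 30 = 11110)
  bit 0 = 1: r = r^2 * 28 mod 43 = 1^2 * 28 = 1*28 = 28
  bit 1 = 1: r = r^2 * 28 mod 43 = 28^2 * 28 = 10*28 = 22
  bit 2 = 1: r = r^2 * 28 mod 43 = 22^2 * 28 = 11*28 = 7
  bit 3 = 1: r = r^2 * 28 mod 43 = 7^2 * 28 = 6*28 = 39
  bit 4 = 0: r = r^2 mod 43 = 39^2 = 16
  -> B = 16
s = B^a = 16^2 mod 43  (bits of 2 = 10)
  bit 0 = 1: r = r^2 * 16 mod 43 = 1^2 * 16 = 1*16 = 16
  bit 1 = 0: r = r^2 mod 43 = 16^2 = 41
  -> s = B^a = 41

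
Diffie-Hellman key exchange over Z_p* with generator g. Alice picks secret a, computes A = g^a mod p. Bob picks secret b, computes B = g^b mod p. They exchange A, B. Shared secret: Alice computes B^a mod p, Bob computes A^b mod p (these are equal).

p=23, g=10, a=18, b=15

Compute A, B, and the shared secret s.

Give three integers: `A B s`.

A = 10^18 mod 23  (bits of 18 = 10010)
  bit 0 = 1: r = r^2 * 10 mod 23 = 1^2 * 10 = 1*10 = 10
  bit 1 = 0: r = r^2 mod 23 = 10^2 = 8
  bit 2 = 0: r = r^2 mod 23 = 8^2 = 18
  bit 3 = 1: r = r^2 * 10 mod 23 = 18^2 * 10 = 2*10 = 20
  bit 4 = 0: r = r^2 mod 23 = 20^2 = 9
  -> A = 9
B = 10^15 mod 23  (bits of 15 = 1111)
  bit 0 = 1: r = r^2 * 10 mod 23 = 1^2 * 10 = 1*10 = 10
  bit 1 = 1: r = r^2 * 10 mod 23 = 10^2 * 10 = 8*10 = 11
  bit 2 = 1: r = r^2 * 10 mod 23 = 11^2 * 10 = 6*10 = 14
  bit 3 = 1: r = r^2 * 10 mod 23 = 14^2 * 10 = 12*10 = 5
  -> B = 5
s = B^a = 5^18 mod 23  (bits of 18 = 10010)
  bit 0 = 1: r = r^2 * 5 mod 23 = 1^2 * 5 = 1*5 = 5
  bit 1 = 0: r = r^2 mod 23 = 5^2 = 2
  bit 2 = 0: r = r^2 mod 23 = 2^2 = 4
  bit 3 = 1: r = r^2 * 5 mod 23 = 4^2 * 5 = 16*5 = 11
  bit 4 = 0: r = r^2 mod 23 = 11^2 = 6
  -> s = B^a = 6

Answer: 9 5 6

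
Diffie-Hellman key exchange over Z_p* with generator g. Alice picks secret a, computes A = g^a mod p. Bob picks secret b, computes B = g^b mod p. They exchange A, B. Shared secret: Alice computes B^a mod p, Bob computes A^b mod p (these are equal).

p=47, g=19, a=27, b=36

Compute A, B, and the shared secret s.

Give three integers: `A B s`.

Answer: 10 12 9

Derivation:
A = 19^27 mod 47  (bits of 27 = 11011)
  bit 0 = 1: r = r^2 * 19 mod 47 = 1^2 * 19 = 1*19 = 19
  bit 1 = 1: r = r^2 * 19 mod 47 = 19^2 * 19 = 32*19 = 44
  bit 2 = 0: r = r^2 mod 47 = 44^2 = 9
  bit 3 = 1: r = r^2 * 19 mod 47 = 9^2 * 19 = 34*19 = 35
  bit 4 = 1: r = r^2 * 19 mod 47 = 35^2 * 19 = 3*19 = 10
  -> A = 10
B = 19^36 mod 47  (bits of 36 = 100100)
  bit 0 = 1: r = r^2 * 19 mod 47 = 1^2 * 19 = 1*19 = 19
  bit 1 = 0: r = r^2 mod 47 = 19^2 = 32
  bit 2 = 0: r = r^2 mod 47 = 32^2 = 37
  bit 3 = 1: r = r^2 * 19 mod 47 = 37^2 * 19 = 6*19 = 20
  bit 4 = 0: r = r^2 mod 47 = 20^2 = 24
  bit 5 = 0: r = r^2 mod 47 = 24^2 = 12
  -> B = 12
s = B^a = 12^27 mod 47  (bits of 27 = 11011)
  bit 0 = 1: r = r^2 * 12 mod 47 = 1^2 * 12 = 1*12 = 12
  bit 1 = 1: r = r^2 * 12 mod 47 = 12^2 * 12 = 3*12 = 36
  bit 2 = 0: r = r^2 mod 47 = 36^2 = 27
  bit 3 = 1: r = r^2 * 12 mod 47 = 27^2 * 12 = 24*12 = 6
  bit 4 = 1: r = r^2 * 12 mod 47 = 6^2 * 12 = 36*12 = 9
  -> s = B^a = 9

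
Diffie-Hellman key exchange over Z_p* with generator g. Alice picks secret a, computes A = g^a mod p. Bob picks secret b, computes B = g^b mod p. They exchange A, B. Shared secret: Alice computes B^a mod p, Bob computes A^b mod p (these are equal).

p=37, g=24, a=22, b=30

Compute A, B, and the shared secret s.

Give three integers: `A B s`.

A = 24^22 mod 37  (bits of 22 = 10110)
  bit 0 = 1: r = r^2 * 24 mod 37 = 1^2 * 24 = 1*24 = 24
  bit 1 = 0: r = r^2 mod 37 = 24^2 = 21
  bit 2 = 1: r = r^2 * 24 mod 37 = 21^2 * 24 = 34*24 = 2
  bit 3 = 1: r = r^2 * 24 mod 37 = 2^2 * 24 = 4*24 = 22
  bit 4 = 0: r = r^2 mod 37 = 22^2 = 3
  -> A = 3
B = 24^30 mod 37  (bits of 30 = 11110)
  bit 0 = 1: r = r^2 * 24 mod 37 = 1^2 * 24 = 1*24 = 24
  bit 1 = 1: r = r^2 * 24 mod 37 = 24^2 * 24 = 21*24 = 23
  bit 2 = 1: r = r^2 * 24 mod 37 = 23^2 * 24 = 11*24 = 5
  bit 3 = 1: r = r^2 * 24 mod 37 = 5^2 * 24 = 25*24 = 8
  bit 4 = 0: r = r^2 mod 37 = 8^2 = 27
  -> B = 27
s = B^a = 27^22 mod 37  (bits of 22 = 10110)
  bit 0 = 1: r = r^2 * 27 mod 37 = 1^2 * 27 = 1*27 = 27
  bit 1 = 0: r = r^2 mod 37 = 27^2 = 26
  bit 2 = 1: r = r^2 * 27 mod 37 = 26^2 * 27 = 10*27 = 11
  bit 3 = 1: r = r^2 * 27 mod 37 = 11^2 * 27 = 10*27 = 11
  bit 4 = 0: r = r^2 mod 37 = 11^2 = 10
  -> s = B^a = 10

Answer: 3 27 10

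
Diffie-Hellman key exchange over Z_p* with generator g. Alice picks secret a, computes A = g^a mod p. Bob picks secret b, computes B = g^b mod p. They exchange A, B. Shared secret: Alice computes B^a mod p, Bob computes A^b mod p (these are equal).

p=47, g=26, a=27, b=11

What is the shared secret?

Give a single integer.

Answer: 13

Derivation:
A = 26^27 mod 47  (bits of 27 = 11011)
  bit 0 = 1: r = r^2 * 26 mod 47 = 1^2 * 26 = 1*26 = 26
  bit 1 = 1: r = r^2 * 26 mod 47 = 26^2 * 26 = 18*26 = 45
  bit 2 = 0: r = r^2 mod 47 = 45^2 = 4
  bit 3 = 1: r = r^2 * 26 mod 47 = 4^2 * 26 = 16*26 = 40
  bit 4 = 1: r = r^2 * 26 mod 47 = 40^2 * 26 = 2*26 = 5
  -> A = 5
B = 26^11 mod 47  (bits of 11 = 1011)
  bit 0 = 1: r = r^2 * 26 mod 47 = 1^2 * 26 = 1*26 = 26
  bit 1 = 0: r = r^2 mod 47 = 26^2 = 18
  bit 2 = 1: r = r^2 * 26 mod 47 = 18^2 * 26 = 42*26 = 11
  bit 3 = 1: r = r^2 * 26 mod 47 = 11^2 * 26 = 27*26 = 44
  -> B = 44
s = B^a = 44^27 mod 47  (bits of 27 = 11011)
  bit 0 = 1: r = r^2 * 44 mod 47 = 1^2 * 44 = 1*44 = 44
  bit 1 = 1: r = r^2 * 44 mod 47 = 44^2 * 44 = 9*44 = 20
  bit 2 = 0: r = r^2 mod 47 = 20^2 = 24
  bit 3 = 1: r = r^2 * 44 mod 47 = 24^2 * 44 = 12*44 = 11
  bit 4 = 1: r = r^2 * 44 mod 47 = 11^2 * 44 = 27*44 = 13
  -> s = B^a = 13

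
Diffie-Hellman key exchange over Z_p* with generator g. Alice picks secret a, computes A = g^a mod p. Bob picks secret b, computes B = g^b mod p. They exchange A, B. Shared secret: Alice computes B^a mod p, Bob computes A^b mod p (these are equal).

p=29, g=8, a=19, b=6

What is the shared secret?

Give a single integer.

Answer: 6

Derivation:
A = 8^19 mod 29  (bits of 19 = 10011)
  bit 0 = 1: r = r^2 * 8 mod 29 = 1^2 * 8 = 1*8 = 8
  bit 1 = 0: r = r^2 mod 29 = 8^2 = 6
  bit 2 = 0: r = r^2 mod 29 = 6^2 = 7
  bit 3 = 1: r = r^2 * 8 mod 29 = 7^2 * 8 = 20*8 = 15
  bit 4 = 1: r = r^2 * 8 mod 29 = 15^2 * 8 = 22*8 = 2
  -> A = 2
B = 8^6 mod 29  (bits of 6 = 110)
  bit 0 = 1: r = r^2 * 8 mod 29 = 1^2 * 8 = 1*8 = 8
  bit 1 = 1: r = r^2 * 8 mod 29 = 8^2 * 8 = 6*8 = 19
  bit 2 = 0: r = r^2 mod 29 = 19^2 = 13
  -> B = 13
s = B^a = 13^19 mod 29  (bits of 19 = 10011)
  bit 0 = 1: r = r^2 * 13 mod 29 = 1^2 * 13 = 1*13 = 13
  bit 1 = 0: r = r^2 mod 29 = 13^2 = 24
  bit 2 = 0: r = r^2 mod 29 = 24^2 = 25
  bit 3 = 1: r = r^2 * 13 mod 29 = 25^2 * 13 = 16*13 = 5
  bit 4 = 1: r = r^2 * 13 mod 29 = 5^2 * 13 = 25*13 = 6
  -> s = B^a = 6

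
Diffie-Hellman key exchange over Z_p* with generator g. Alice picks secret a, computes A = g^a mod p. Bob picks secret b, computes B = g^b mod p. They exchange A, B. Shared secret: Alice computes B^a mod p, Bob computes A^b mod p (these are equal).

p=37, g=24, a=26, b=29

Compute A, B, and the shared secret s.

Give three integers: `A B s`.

A = 24^26 mod 37  (bits of 26 = 11010)
  bit 0 = 1: r = r^2 * 24 mod 37 = 1^2 * 24 = 1*24 = 24
  bit 1 = 1: r = r^2 * 24 mod 37 = 24^2 * 24 = 21*24 = 23
  bit 2 = 0: r = r^2 mod 37 = 23^2 = 11
  bit 3 = 1: r = r^2 * 24 mod 37 = 11^2 * 24 = 10*24 = 18
  bit 4 = 0: r = r^2 mod 37 = 18^2 = 28
  -> A = 28
B = 24^29 mod 37  (bits of 29 = 11101)
  bit 0 = 1: r = r^2 * 24 mod 37 = 1^2 * 24 = 1*24 = 24
  bit 1 = 1: r = r^2 * 24 mod 37 = 24^2 * 24 = 21*24 = 23
  bit 2 = 1: r = r^2 * 24 mod 37 = 23^2 * 24 = 11*24 = 5
  bit 3 = 0: r = r^2 mod 37 = 5^2 = 25
  bit 4 = 1: r = r^2 * 24 mod 37 = 25^2 * 24 = 33*24 = 15
  -> B = 15
s = B^a = 15^26 mod 37  (bits of 26 = 11010)
  bit 0 = 1: r = r^2 * 15 mod 37 = 1^2 * 15 = 1*15 = 15
  bit 1 = 1: r = r^2 * 15 mod 37 = 15^2 * 15 = 3*15 = 8
  bit 2 = 0: r = r^2 mod 37 = 8^2 = 27
  bit 3 = 1: r = r^2 * 15 mod 37 = 27^2 * 15 = 26*15 = 20
  bit 4 = 0: r = r^2 mod 37 = 20^2 = 30
  -> s = B^a = 30

Answer: 28 15 30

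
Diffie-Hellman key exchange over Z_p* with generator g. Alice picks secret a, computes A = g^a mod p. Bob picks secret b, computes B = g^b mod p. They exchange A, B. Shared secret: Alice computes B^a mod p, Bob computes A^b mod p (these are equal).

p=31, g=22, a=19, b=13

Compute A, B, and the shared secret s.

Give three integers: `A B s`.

Answer: 11 13 21

Derivation:
A = 22^19 mod 31  (bits of 19 = 10011)
  bit 0 = 1: r = r^2 * 22 mod 31 = 1^2 * 22 = 1*22 = 22
  bit 1 = 0: r = r^2 mod 31 = 22^2 = 19
  bit 2 = 0: r = r^2 mod 31 = 19^2 = 20
  bit 3 = 1: r = r^2 * 22 mod 31 = 20^2 * 22 = 28*22 = 27
  bit 4 = 1: r = r^2 * 22 mod 31 = 27^2 * 22 = 16*22 = 11
  -> A = 11
B = 22^13 mod 31  (bits of 13 = 1101)
  bit 0 = 1: r = r^2 * 22 mod 31 = 1^2 * 22 = 1*22 = 22
  bit 1 = 1: r = r^2 * 22 mod 31 = 22^2 * 22 = 19*22 = 15
  bit 2 = 0: r = r^2 mod 31 = 15^2 = 8
  bit 3 = 1: r = r^2 * 22 mod 31 = 8^2 * 22 = 2*22 = 13
  -> B = 13
s = B^a = 13^19 mod 31  (bits of 19 = 10011)
  bit 0 = 1: r = r^2 * 13 mod 31 = 1^2 * 13 = 1*13 = 13
  bit 1 = 0: r = r^2 mod 31 = 13^2 = 14
  bit 2 = 0: r = r^2 mod 31 = 14^2 = 10
  bit 3 = 1: r = r^2 * 13 mod 31 = 10^2 * 13 = 7*13 = 29
  bit 4 = 1: r = r^2 * 13 mod 31 = 29^2 * 13 = 4*13 = 21
  -> s = B^a = 21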